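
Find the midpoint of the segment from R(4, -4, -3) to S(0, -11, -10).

M = ((x₁+x₂)/2, (y₁+y₂)/2, (z₁+z₂)/2)
  = ((4 + 0)/2, (-4 - 11)/2, (-3 - 10)/2)
  = (4/2, -15/2, -13/2)
  = (2, -7.5, -6.5)

(2, -7.5, -6.5)


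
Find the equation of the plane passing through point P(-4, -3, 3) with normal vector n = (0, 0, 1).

The plane through P with normal n = (a, b, c) satisfies n·(r - P) = 0,
i.e. ax + by + cz = a·x₀ + b·y₀ + c·z₀.
d = 0·(-4) + 0·(-3) + 1·3
  = 0 + 0 + 3
  = 3
Equation: z = 3

z = 3


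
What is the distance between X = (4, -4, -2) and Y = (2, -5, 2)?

d = √[(x₂-x₁)² + (y₂-y₁)² + (z₂-z₁)²]
  = √[(-2)² + (-1)² + 4²]
  = √[4 + 1 + 16]
  = √21
  ≈ 4.583

4.583


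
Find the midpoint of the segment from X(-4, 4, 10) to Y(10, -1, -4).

M = ((x₁+x₂)/2, (y₁+y₂)/2, (z₁+z₂)/2)
  = ((-4 + 10)/2, (4 - 1)/2, (10 - 4)/2)
  = (6/2, 3/2, 6/2)
  = (3, 1.5, 3)

(3, 1.5, 3)


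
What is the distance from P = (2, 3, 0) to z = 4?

distance = |a·x₀ + b·y₀ + c·z₀ - d| / √(a² + b² + c²)
  = |0·2 + 0·3 + 1·0 - 4| / √(0² + 0² + 1²)
  = |0 + 0 + 0 - 4| / √(0 + 0 + 1)
  = |-4| / √1
  = 4 / 1
  ≈ 4

4


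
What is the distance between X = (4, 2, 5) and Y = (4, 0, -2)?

d = √[(x₂-x₁)² + (y₂-y₁)² + (z₂-z₁)²]
  = √[0² + (-2)² + (-7)²]
  = √[0 + 4 + 49]
  = √53
  ≈ 7.28

7.28


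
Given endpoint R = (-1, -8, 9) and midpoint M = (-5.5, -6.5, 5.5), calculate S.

S = 2M - R
  = (2·(-5.5) - (-1), 2·(-6.5) - (-8), 2·5.5 - 9)
  = (-11 + 1, -13 + 8, 11 - 9)
  = (-10, -5, 2)

(-10, -5, 2)


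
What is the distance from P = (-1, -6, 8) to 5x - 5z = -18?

distance = |a·x₀ + b·y₀ + c·z₀ - d| / √(a² + b² + c²)
  = |5·(-1) + 0·(-6) + (-5)·8 - (-18)| / √(5² + 0² + (-5)²)
  = |-5 + 0 - 40 + 18| / √(25 + 0 + 25)
  = |-27| / √50
  = 27 / 7.071
  ≈ 3.818

3.818


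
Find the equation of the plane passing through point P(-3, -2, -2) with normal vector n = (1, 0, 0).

The plane through P with normal n = (a, b, c) satisfies n·(r - P) = 0,
i.e. ax + by + cz = a·x₀ + b·y₀ + c·z₀.
d = 1·(-3) + 0·(-2) + 0·(-2)
  = -3 + 0 + 0
  = -3
Equation: x = -3

x = -3


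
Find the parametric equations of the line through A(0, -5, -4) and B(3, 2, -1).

Direction vector d = B - A = (3 + 0, 2 + 5, -1 + 4) = (3, 7, 3)
Parametric form r = A + t·d:
x = 0 + 3t, y = -5 + 7t, z = -4 + 3t

x = 0 + 3t, y = -5 + 7t, z = -4 + 3t


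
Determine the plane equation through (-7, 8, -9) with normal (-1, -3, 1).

The plane through P with normal n = (a, b, c) satisfies n·(r - P) = 0,
i.e. ax + by + cz = a·x₀ + b·y₀ + c·z₀.
d = (-1)·(-7) + (-3)·8 + 1·(-9)
  = 7 - 24 - 9
  = -26
Equation: -x - 3y + z = -26

-x - 3y + z = -26


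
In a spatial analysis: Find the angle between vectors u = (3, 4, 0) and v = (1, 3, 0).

u·v = 3·1 + 4·3 + 0·0 = 3 + 12 + 0 = 15
|u| = √(3² + 4² + 0²) = √25 ≈ 5
|v| = √(1² + 3² + 0²) = √10 ≈ 3.162
cos θ = (u·v)/(|u||v|) = 15/(5·3.162) ≈ 0.9487
θ = arccos(0.9487) ≈ 18.43°

18.43°


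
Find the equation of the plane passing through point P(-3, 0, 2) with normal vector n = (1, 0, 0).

The plane through P with normal n = (a, b, c) satisfies n·(r - P) = 0,
i.e. ax + by + cz = a·x₀ + b·y₀ + c·z₀.
d = 1·(-3) + 0·0 + 0·2
  = -3 + 0 + 0
  = -3
Equation: x = -3

x = -3


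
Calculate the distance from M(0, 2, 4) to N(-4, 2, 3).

d = √[(x₂-x₁)² + (y₂-y₁)² + (z₂-z₁)²]
  = √[(-4)² + 0² + (-1)²]
  = √[16 + 0 + 1]
  = √17
  ≈ 4.123

4.123


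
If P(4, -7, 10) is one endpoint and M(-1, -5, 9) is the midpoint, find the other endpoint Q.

Q = 2M - P
  = (2·(-1) - 4, 2·(-5) - (-7), 2·9 - 10)
  = (-2 - 4, -10 + 7, 18 - 10)
  = (-6, -3, 8)

(-6, -3, 8)


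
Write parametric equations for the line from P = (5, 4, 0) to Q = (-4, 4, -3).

Direction vector d = Q - P = (-4 - 5, 4 - 4, -3 + 0) = (-9, 0, -3)
Parametric form r = P + t·d:
x = 5 - 9t, y = 4, z = 0 - 3t

x = 5 - 9t, y = 4, z = 0 - 3t


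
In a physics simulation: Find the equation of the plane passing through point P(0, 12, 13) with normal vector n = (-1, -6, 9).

The plane through P with normal n = (a, b, c) satisfies n·(r - P) = 0,
i.e. ax + by + cz = a·x₀ + b·y₀ + c·z₀.
d = (-1)·0 + (-6)·12 + 9·13
  = 0 - 72 + 117
  = 45
Equation: -x - 6y + 9z = 45

-x - 6y + 9z = 45


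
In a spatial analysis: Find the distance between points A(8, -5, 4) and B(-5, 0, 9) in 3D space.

d = √[(x₂-x₁)² + (y₂-y₁)² + (z₂-z₁)²]
  = √[(-13)² + 5² + 5²]
  = √[169 + 25 + 25]
  = √219
  ≈ 14.8

14.8


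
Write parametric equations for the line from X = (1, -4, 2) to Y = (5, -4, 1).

Direction vector d = Y - X = (5 - 1, -4 + 4, 1 - 2) = (4, 0, -1)
Parametric form r = X + t·d:
x = 1 + 4t, y = -4, z = 2 - t

x = 1 + 4t, y = -4, z = 2 - t


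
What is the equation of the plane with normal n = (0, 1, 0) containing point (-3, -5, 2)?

The plane through P with normal n = (a, b, c) satisfies n·(r - P) = 0,
i.e. ax + by + cz = a·x₀ + b·y₀ + c·z₀.
d = 0·(-3) + 1·(-5) + 0·2
  = 0 - 5 + 0
  = -5
Equation: y = -5

y = -5


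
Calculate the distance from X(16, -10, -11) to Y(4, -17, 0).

d = √[(x₂-x₁)² + (y₂-y₁)² + (z₂-z₁)²]
  = √[(-12)² + (-7)² + 11²]
  = √[144 + 49 + 121]
  = √314
  ≈ 17.72

17.72


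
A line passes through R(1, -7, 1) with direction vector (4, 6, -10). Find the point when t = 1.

P(t) = R + t·d
  = (1 + 4·1, -7 + 6·1, 1 + (-10)·1)
  = (1 + 4, -7 + 6, 1 - 10)
  = (5, -1, -9)

(5, -1, -9)


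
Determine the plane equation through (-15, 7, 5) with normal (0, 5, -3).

The plane through P with normal n = (a, b, c) satisfies n·(r - P) = 0,
i.e. ax + by + cz = a·x₀ + b·y₀ + c·z₀.
d = 0·(-15) + 5·7 + (-3)·5
  = 0 + 35 - 15
  = 20
Equation: 5y - 3z = 20

5y - 3z = 20


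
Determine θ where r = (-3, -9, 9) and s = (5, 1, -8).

r·s = (-3)·5 + (-9)·1 + 9·(-8) = -15 - 9 - 72 = -96
|r| = √((-3)² + (-9)² + 9²) = √171 ≈ 13.08
|s| = √(5² + 1² + (-8)²) = √90 ≈ 9.487
cos θ = (r·s)/(|r||s|) = -96/(13.08·9.487) ≈ -0.7738
θ = arccos(-0.7738) ≈ 140.7°

140.7°


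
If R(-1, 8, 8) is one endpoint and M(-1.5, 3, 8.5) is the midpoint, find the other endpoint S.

S = 2M - R
  = (2·(-1.5) - (-1), 2·3 - 8, 2·8.5 - 8)
  = (-3 + 1, 6 - 8, 17 - 8)
  = (-2, -2, 9)

(-2, -2, 9)


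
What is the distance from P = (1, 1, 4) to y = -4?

distance = |a·x₀ + b·y₀ + c·z₀ - d| / √(a² + b² + c²)
  = |0·1 + 1·1 + 0·4 - (-4)| / √(0² + 1² + 0²)
  = |0 + 1 + 0 + 4| / √(0 + 1 + 0)
  = |5| / √1
  = 5 / 1
  ≈ 5

5


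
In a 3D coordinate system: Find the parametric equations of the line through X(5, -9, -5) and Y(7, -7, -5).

Direction vector d = Y - X = (7 - 5, -7 + 9, -5 + 5) = (2, 2, 0)
Parametric form r = X + t·d:
x = 5 + 2t, y = -9 + 2t, z = -5

x = 5 + 2t, y = -9 + 2t, z = -5


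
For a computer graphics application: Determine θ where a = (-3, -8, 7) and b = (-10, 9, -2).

a·b = (-3)·(-10) + (-8)·9 + 7·(-2) = 30 - 72 - 14 = -56
|a| = √((-3)² + (-8)² + 7²) = √122 ≈ 11.05
|b| = √((-10)² + 9² + (-2)²) = √185 ≈ 13.6
cos θ = (a·b)/(|a||b|) = -56/(11.05·13.6) ≈ -0.3728
θ = arccos(-0.3728) ≈ 111.9°

111.9°


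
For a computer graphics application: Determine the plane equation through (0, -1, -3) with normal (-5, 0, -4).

The plane through P with normal n = (a, b, c) satisfies n·(r - P) = 0,
i.e. ax + by + cz = a·x₀ + b·y₀ + c·z₀.
d = (-5)·0 + 0·(-1) + (-4)·(-3)
  = 0 + 0 + 12
  = 12
Equation: -5x - 4z = 12

-5x - 4z = 12


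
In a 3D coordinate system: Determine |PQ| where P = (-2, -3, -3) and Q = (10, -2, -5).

d = √[(x₂-x₁)² + (y₂-y₁)² + (z₂-z₁)²]
  = √[12² + 1² + (-2)²]
  = √[144 + 1 + 4]
  = √149
  ≈ 12.21

12.21


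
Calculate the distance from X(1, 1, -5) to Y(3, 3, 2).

d = √[(x₂-x₁)² + (y₂-y₁)² + (z₂-z₁)²]
  = √[2² + 2² + 7²]
  = √[4 + 4 + 49]
  = √57
  ≈ 7.55

7.55


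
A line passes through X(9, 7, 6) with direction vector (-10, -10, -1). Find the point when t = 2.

P(t) = X + t·d
  = (9 + (-10)·2, 7 + (-10)·2, 6 + (-1)·2)
  = (9 - 20, 7 - 20, 6 - 2)
  = (-11, -13, 4)

(-11, -13, 4)


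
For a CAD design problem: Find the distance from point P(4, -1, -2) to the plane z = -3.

distance = |a·x₀ + b·y₀ + c·z₀ - d| / √(a² + b² + c²)
  = |0·4 + 0·(-1) + 1·(-2) - (-3)| / √(0² + 0² + 1²)
  = |0 + 0 - 2 + 3| / √(0 + 0 + 1)
  = |1| / √1
  = 1 / 1
  ≈ 1

1


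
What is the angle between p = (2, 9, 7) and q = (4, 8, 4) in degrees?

p·q = 2·4 + 9·8 + 7·4 = 8 + 72 + 28 = 108
|p| = √(2² + 9² + 7²) = √134 ≈ 11.58
|q| = √(4² + 8² + 4²) = √96 ≈ 9.798
cos θ = (p·q)/(|p||q|) = 108/(11.58·9.798) ≈ 0.9522
θ = arccos(0.9522) ≈ 17.78°

17.78°


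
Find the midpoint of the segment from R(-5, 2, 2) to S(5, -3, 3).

M = ((x₁+x₂)/2, (y₁+y₂)/2, (z₁+z₂)/2)
  = ((-5 + 5)/2, (2 - 3)/2, (2 + 3)/2)
  = (0/2, -1/2, 5/2)
  = (0, -0.5, 2.5)

(0, -0.5, 2.5)


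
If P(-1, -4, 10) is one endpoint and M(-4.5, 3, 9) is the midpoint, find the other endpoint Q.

Q = 2M - P
  = (2·(-4.5) - (-1), 2·3 - (-4), 2·9 - 10)
  = (-9 + 1, 6 + 4, 18 - 10)
  = (-8, 10, 8)

(-8, 10, 8)


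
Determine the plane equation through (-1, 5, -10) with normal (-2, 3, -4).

The plane through P with normal n = (a, b, c) satisfies n·(r - P) = 0,
i.e. ax + by + cz = a·x₀ + b·y₀ + c·z₀.
d = (-2)·(-1) + 3·5 + (-4)·(-10)
  = 2 + 15 + 40
  = 57
Equation: -2x + 3y - 4z = 57

-2x + 3y - 4z = 57


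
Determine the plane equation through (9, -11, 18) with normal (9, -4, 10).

The plane through P with normal n = (a, b, c) satisfies n·(r - P) = 0,
i.e. ax + by + cz = a·x₀ + b·y₀ + c·z₀.
d = 9·9 + (-4)·(-11) + 10·18
  = 81 + 44 + 180
  = 305
Equation: 9x - 4y + 10z = 305

9x - 4y + 10z = 305


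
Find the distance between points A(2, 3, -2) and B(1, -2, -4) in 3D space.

d = √[(x₂-x₁)² + (y₂-y₁)² + (z₂-z₁)²]
  = √[(-1)² + (-5)² + (-2)²]
  = √[1 + 25 + 4]
  = √30
  ≈ 5.477

5.477


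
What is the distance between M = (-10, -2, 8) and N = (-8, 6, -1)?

d = √[(x₂-x₁)² + (y₂-y₁)² + (z₂-z₁)²]
  = √[2² + 8² + (-9)²]
  = √[4 + 64 + 81]
  = √149
  ≈ 12.21

12.21


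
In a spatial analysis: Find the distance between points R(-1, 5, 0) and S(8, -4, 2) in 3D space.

d = √[(x₂-x₁)² + (y₂-y₁)² + (z₂-z₁)²]
  = √[9² + (-9)² + 2²]
  = √[81 + 81 + 4]
  = √166
  ≈ 12.88

12.88


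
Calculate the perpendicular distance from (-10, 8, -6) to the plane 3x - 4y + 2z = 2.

distance = |a·x₀ + b·y₀ + c·z₀ - d| / √(a² + b² + c²)
  = |3·(-10) + (-4)·8 + 2·(-6) - 2| / √(3² + (-4)² + 2²)
  = |-30 - 32 - 12 - 2| / √(9 + 16 + 4)
  = |-76| / √29
  = 76 / 5.385
  ≈ 14.11

14.11


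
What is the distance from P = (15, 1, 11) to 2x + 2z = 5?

distance = |a·x₀ + b·y₀ + c·z₀ - d| / √(a² + b² + c²)
  = |2·15 + 0·1 + 2·11 - 5| / √(2² + 0² + 2²)
  = |30 + 0 + 22 - 5| / √(4 + 0 + 4)
  = |47| / √8
  = 47 / 2.828
  ≈ 16.62

16.62


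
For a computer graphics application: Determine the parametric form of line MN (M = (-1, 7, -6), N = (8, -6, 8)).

Direction vector d = N - M = (8 + 1, -6 - 7, 8 + 6) = (9, -13, 14)
Parametric form r = M + t·d:
x = -1 + 9t, y = 7 - 13t, z = -6 + 14t

x = -1 + 9t, y = 7 - 13t, z = -6 + 14t


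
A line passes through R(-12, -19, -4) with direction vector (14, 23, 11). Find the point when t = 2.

P(t) = R + t·d
  = (-12 + 14·2, -19 + 23·2, -4 + 11·2)
  = (-12 + 28, -19 + 46, -4 + 22)
  = (16, 27, 18)

(16, 27, 18)


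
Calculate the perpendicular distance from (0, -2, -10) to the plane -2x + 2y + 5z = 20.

distance = |a·x₀ + b·y₀ + c·z₀ - d| / √(a² + b² + c²)
  = |(-2)·0 + 2·(-2) + 5·(-10) - 20| / √((-2)² + 2² + 5²)
  = |0 - 4 - 50 - 20| / √(4 + 4 + 25)
  = |-74| / √33
  = 74 / 5.745
  ≈ 12.88

12.88


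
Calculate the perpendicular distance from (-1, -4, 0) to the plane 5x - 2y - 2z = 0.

distance = |a·x₀ + b·y₀ + c·z₀ - d| / √(a² + b² + c²)
  = |5·(-1) + (-2)·(-4) + (-2)·0 - 0| / √(5² + (-2)² + (-2)²)
  = |-5 + 8 + 0 + 0| / √(25 + 4 + 4)
  = |3| / √33
  = 3 / 5.745
  ≈ 0.5222

0.5222


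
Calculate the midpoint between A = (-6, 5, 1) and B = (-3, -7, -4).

M = ((x₁+x₂)/2, (y₁+y₂)/2, (z₁+z₂)/2)
  = ((-6 - 3)/2, (5 - 7)/2, (1 - 4)/2)
  = (-9/2, -2/2, -3/2)
  = (-4.5, -1, -1.5)

(-4.5, -1, -1.5)


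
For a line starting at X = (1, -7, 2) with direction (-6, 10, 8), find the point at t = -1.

P(t) = X + t·d
  = (1 + (-6)·(-1), -7 + 10·(-1), 2 + 8·(-1))
  = (1 + 6, -7 - 10, 2 - 8)
  = (7, -17, -6)

(7, -17, -6)


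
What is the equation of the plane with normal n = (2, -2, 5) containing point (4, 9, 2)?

The plane through P with normal n = (a, b, c) satisfies n·(r - P) = 0,
i.e. ax + by + cz = a·x₀ + b·y₀ + c·z₀.
d = 2·4 + (-2)·9 + 5·2
  = 8 - 18 + 10
  = 0
Equation: 2x - 2y + 5z = 0

2x - 2y + 5z = 0


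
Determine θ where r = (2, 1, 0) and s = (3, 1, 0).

r·s = 2·3 + 1·1 + 0·0 = 6 + 1 + 0 = 7
|r| = √(2² + 1² + 0²) = √5 ≈ 2.236
|s| = √(3² + 1² + 0²) = √10 ≈ 3.162
cos θ = (r·s)/(|r||s|) = 7/(2.236·3.162) ≈ 0.9899
θ = arccos(0.9899) ≈ 8.13°

8.13°


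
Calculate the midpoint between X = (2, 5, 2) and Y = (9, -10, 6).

M = ((x₁+x₂)/2, (y₁+y₂)/2, (z₁+z₂)/2)
  = ((2 + 9)/2, (5 - 10)/2, (2 + 6)/2)
  = (11/2, -5/2, 8/2)
  = (5.5, -2.5, 4)

(5.5, -2.5, 4)


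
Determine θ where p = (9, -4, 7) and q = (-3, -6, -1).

p·q = 9·(-3) + (-4)·(-6) + 7·(-1) = -27 + 24 - 7 = -10
|p| = √(9² + (-4)² + 7²) = √146 ≈ 12.08
|q| = √((-3)² + (-6)² + (-1)²) = √46 ≈ 6.782
cos θ = (p·q)/(|p||q|) = -10/(12.08·6.782) ≈ -0.122
θ = arccos(-0.122) ≈ 97.01°

97.01°


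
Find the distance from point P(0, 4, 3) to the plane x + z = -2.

distance = |a·x₀ + b·y₀ + c·z₀ - d| / √(a² + b² + c²)
  = |1·0 + 0·4 + 1·3 - (-2)| / √(1² + 0² + 1²)
  = |0 + 0 + 3 + 2| / √(1 + 0 + 1)
  = |5| / √2
  = 5 / 1.414
  ≈ 3.536

3.536


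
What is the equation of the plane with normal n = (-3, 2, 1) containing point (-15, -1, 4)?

The plane through P with normal n = (a, b, c) satisfies n·(r - P) = 0,
i.e. ax + by + cz = a·x₀ + b·y₀ + c·z₀.
d = (-3)·(-15) + 2·(-1) + 1·4
  = 45 - 2 + 4
  = 47
Equation: -3x + 2y + z = 47

-3x + 2y + z = 47


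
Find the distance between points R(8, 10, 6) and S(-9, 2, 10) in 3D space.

d = √[(x₂-x₁)² + (y₂-y₁)² + (z₂-z₁)²]
  = √[(-17)² + (-8)² + 4²]
  = √[289 + 64 + 16]
  = √369
  ≈ 19.21

19.21


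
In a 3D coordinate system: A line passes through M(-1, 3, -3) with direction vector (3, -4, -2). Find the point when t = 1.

P(t) = M + t·d
  = (-1 + 3·1, 3 + (-4)·1, -3 + (-2)·1)
  = (-1 + 3, 3 - 4, -3 - 2)
  = (2, -1, -5)

(2, -1, -5)


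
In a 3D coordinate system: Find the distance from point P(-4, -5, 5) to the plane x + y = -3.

distance = |a·x₀ + b·y₀ + c·z₀ - d| / √(a² + b² + c²)
  = |1·(-4) + 1·(-5) + 0·5 - (-3)| / √(1² + 1² + 0²)
  = |-4 - 5 + 0 + 3| / √(1 + 1 + 0)
  = |-6| / √2
  = 6 / 1.414
  ≈ 4.243

4.243


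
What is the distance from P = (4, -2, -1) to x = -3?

distance = |a·x₀ + b·y₀ + c·z₀ - d| / √(a² + b² + c²)
  = |1·4 + 0·(-2) + 0·(-1) - (-3)| / √(1² + 0² + 0²)
  = |4 + 0 + 0 + 3| / √(1 + 0 + 0)
  = |7| / √1
  = 7 / 1
  ≈ 7

7


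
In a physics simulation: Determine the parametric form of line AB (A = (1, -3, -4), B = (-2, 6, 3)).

Direction vector d = B - A = (-2 - 1, 6 + 3, 3 + 4) = (-3, 9, 7)
Parametric form r = A + t·d:
x = 1 - 3t, y = -3 + 9t, z = -4 + 7t

x = 1 - 3t, y = -3 + 9t, z = -4 + 7t


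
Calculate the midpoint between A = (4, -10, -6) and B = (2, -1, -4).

M = ((x₁+x₂)/2, (y₁+y₂)/2, (z₁+z₂)/2)
  = ((4 + 2)/2, (-10 - 1)/2, (-6 - 4)/2)
  = (6/2, -11/2, -10/2)
  = (3, -5.5, -5)

(3, -5.5, -5)


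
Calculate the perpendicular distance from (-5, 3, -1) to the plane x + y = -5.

distance = |a·x₀ + b·y₀ + c·z₀ - d| / √(a² + b² + c²)
  = |1·(-5) + 1·3 + 0·(-1) - (-5)| / √(1² + 1² + 0²)
  = |-5 + 3 + 0 + 5| / √(1 + 1 + 0)
  = |3| / √2
  = 3 / 1.414
  ≈ 2.121

2.121


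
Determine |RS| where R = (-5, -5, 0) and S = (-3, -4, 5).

d = √[(x₂-x₁)² + (y₂-y₁)² + (z₂-z₁)²]
  = √[2² + 1² + 5²]
  = √[4 + 1 + 25]
  = √30
  ≈ 5.477

5.477


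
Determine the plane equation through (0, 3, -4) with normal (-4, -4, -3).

The plane through P with normal n = (a, b, c) satisfies n·(r - P) = 0,
i.e. ax + by + cz = a·x₀ + b·y₀ + c·z₀.
d = (-4)·0 + (-4)·3 + (-3)·(-4)
  = 0 - 12 + 12
  = 0
Equation: -4x - 4y - 3z = 0

-4x - 4y - 3z = 0


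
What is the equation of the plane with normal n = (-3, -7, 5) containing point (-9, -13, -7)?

The plane through P with normal n = (a, b, c) satisfies n·(r - P) = 0,
i.e. ax + by + cz = a·x₀ + b·y₀ + c·z₀.
d = (-3)·(-9) + (-7)·(-13) + 5·(-7)
  = 27 + 91 - 35
  = 83
Equation: -3x - 7y + 5z = 83

-3x - 7y + 5z = 83


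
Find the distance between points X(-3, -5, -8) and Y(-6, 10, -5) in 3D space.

d = √[(x₂-x₁)² + (y₂-y₁)² + (z₂-z₁)²]
  = √[(-3)² + 15² + 3²]
  = √[9 + 225 + 9]
  = √243
  ≈ 15.59

15.59


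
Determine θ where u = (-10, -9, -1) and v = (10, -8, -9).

u·v = (-10)·10 + (-9)·(-8) + (-1)·(-9) = -100 + 72 + 9 = -19
|u| = √((-10)² + (-9)² + (-1)²) = √182 ≈ 13.49
|v| = √(10² + (-8)² + (-9)²) = √245 ≈ 15.65
cos θ = (u·v)/(|u||v|) = -19/(13.49·15.65) ≈ -0.08998
θ = arccos(-0.08998) ≈ 95.16°

95.16°


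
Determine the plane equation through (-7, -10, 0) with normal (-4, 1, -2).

The plane through P with normal n = (a, b, c) satisfies n·(r - P) = 0,
i.e. ax + by + cz = a·x₀ + b·y₀ + c·z₀.
d = (-4)·(-7) + 1·(-10) + (-2)·0
  = 28 - 10 + 0
  = 18
Equation: -4x + y - 2z = 18

-4x + y - 2z = 18


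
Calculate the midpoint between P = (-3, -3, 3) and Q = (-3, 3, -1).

M = ((x₁+x₂)/2, (y₁+y₂)/2, (z₁+z₂)/2)
  = ((-3 - 3)/2, (-3 + 3)/2, (3 - 1)/2)
  = (-6/2, 0/2, 2/2)
  = (-3, 0, 1)

(-3, 0, 1)


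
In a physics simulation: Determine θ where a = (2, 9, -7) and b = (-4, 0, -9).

a·b = 2·(-4) + 9·0 + (-7)·(-9) = -8 + 0 + 63 = 55
|a| = √(2² + 9² + (-7)²) = √134 ≈ 11.58
|b| = √((-4)² + 0² + (-9)²) = √97 ≈ 9.849
cos θ = (a·b)/(|a||b|) = 55/(11.58·9.849) ≈ 0.4824
θ = arccos(0.4824) ≈ 61.16°

61.16°


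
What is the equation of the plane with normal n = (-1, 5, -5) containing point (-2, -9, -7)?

The plane through P with normal n = (a, b, c) satisfies n·(r - P) = 0,
i.e. ax + by + cz = a·x₀ + b·y₀ + c·z₀.
d = (-1)·(-2) + 5·(-9) + (-5)·(-7)
  = 2 - 45 + 35
  = -8
Equation: -x + 5y - 5z = -8

-x + 5y - 5z = -8


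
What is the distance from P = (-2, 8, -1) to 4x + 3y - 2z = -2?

distance = |a·x₀ + b·y₀ + c·z₀ - d| / √(a² + b² + c²)
  = |4·(-2) + 3·8 + (-2)·(-1) - (-2)| / √(4² + 3² + (-2)²)
  = |-8 + 24 + 2 + 2| / √(16 + 9 + 4)
  = |20| / √29
  = 20 / 5.385
  ≈ 3.714

3.714


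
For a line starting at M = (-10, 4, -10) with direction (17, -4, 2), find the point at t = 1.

P(t) = M + t·d
  = (-10 + 17·1, 4 + (-4)·1, -10 + 2·1)
  = (-10 + 17, 4 - 4, -10 + 2)
  = (7, 0, -8)

(7, 0, -8)


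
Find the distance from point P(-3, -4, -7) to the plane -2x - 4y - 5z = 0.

distance = |a·x₀ + b·y₀ + c·z₀ - d| / √(a² + b² + c²)
  = |(-2)·(-3) + (-4)·(-4) + (-5)·(-7) - 0| / √((-2)² + (-4)² + (-5)²)
  = |6 + 16 + 35 + 0| / √(4 + 16 + 25)
  = |57| / √45
  = 57 / 6.708
  ≈ 8.497

8.497


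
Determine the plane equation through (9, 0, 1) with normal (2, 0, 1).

The plane through P with normal n = (a, b, c) satisfies n·(r - P) = 0,
i.e. ax + by + cz = a·x₀ + b·y₀ + c·z₀.
d = 2·9 + 0·0 + 1·1
  = 18 + 0 + 1
  = 19
Equation: 2x + z = 19

2x + z = 19


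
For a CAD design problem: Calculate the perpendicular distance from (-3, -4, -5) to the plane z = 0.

distance = |a·x₀ + b·y₀ + c·z₀ - d| / √(a² + b² + c²)
  = |0·(-3) + 0·(-4) + 1·(-5) - 0| / √(0² + 0² + 1²)
  = |0 + 0 - 5 + 0| / √(0 + 0 + 1)
  = |-5| / √1
  = 5 / 1
  ≈ 5

5


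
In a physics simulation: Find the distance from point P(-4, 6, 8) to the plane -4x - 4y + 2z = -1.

distance = |a·x₀ + b·y₀ + c·z₀ - d| / √(a² + b² + c²)
  = |(-4)·(-4) + (-4)·6 + 2·8 - (-1)| / √((-4)² + (-4)² + 2²)
  = |16 - 24 + 16 + 1| / √(16 + 16 + 4)
  = |9| / √36
  = 9 / 6
  ≈ 1.5

1.5


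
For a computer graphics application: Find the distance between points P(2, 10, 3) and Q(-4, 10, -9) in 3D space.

d = √[(x₂-x₁)² + (y₂-y₁)² + (z₂-z₁)²]
  = √[(-6)² + 0² + (-12)²]
  = √[36 + 0 + 144]
  = √180
  ≈ 13.42

13.42


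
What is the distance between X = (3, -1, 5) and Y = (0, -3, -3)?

d = √[(x₂-x₁)² + (y₂-y₁)² + (z₂-z₁)²]
  = √[(-3)² + (-2)² + (-8)²]
  = √[9 + 4 + 64]
  = √77
  ≈ 8.775

8.775


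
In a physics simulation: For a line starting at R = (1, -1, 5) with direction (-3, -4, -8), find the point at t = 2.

P(t) = R + t·d
  = (1 + (-3)·2, -1 + (-4)·2, 5 + (-8)·2)
  = (1 - 6, -1 - 8, 5 - 16)
  = (-5, -9, -11)

(-5, -9, -11)


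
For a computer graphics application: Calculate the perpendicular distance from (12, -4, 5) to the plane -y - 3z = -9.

distance = |a·x₀ + b·y₀ + c·z₀ - d| / √(a² + b² + c²)
  = |0·12 + (-1)·(-4) + (-3)·5 - (-9)| / √(0² + (-1)² + (-3)²)
  = |0 + 4 - 15 + 9| / √(0 + 1 + 9)
  = |-2| / √10
  = 2 / 3.162
  ≈ 0.6325

0.6325


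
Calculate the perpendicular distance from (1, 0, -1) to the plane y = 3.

distance = |a·x₀ + b·y₀ + c·z₀ - d| / √(a² + b² + c²)
  = |0·1 + 1·0 + 0·(-1) - 3| / √(0² + 1² + 0²)
  = |0 + 0 + 0 - 3| / √(0 + 1 + 0)
  = |-3| / √1
  = 3 / 1
  ≈ 3

3


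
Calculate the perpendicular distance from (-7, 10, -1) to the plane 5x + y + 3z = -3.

distance = |a·x₀ + b·y₀ + c·z₀ - d| / √(a² + b² + c²)
  = |5·(-7) + 1·10 + 3·(-1) - (-3)| / √(5² + 1² + 3²)
  = |-35 + 10 - 3 + 3| / √(25 + 1 + 9)
  = |-25| / √35
  = 25 / 5.916
  ≈ 4.226

4.226


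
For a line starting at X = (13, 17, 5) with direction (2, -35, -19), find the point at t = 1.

P(t) = X + t·d
  = (13 + 2·1, 17 + (-35)·1, 5 + (-19)·1)
  = (13 + 2, 17 - 35, 5 - 19)
  = (15, -18, -14)

(15, -18, -14)


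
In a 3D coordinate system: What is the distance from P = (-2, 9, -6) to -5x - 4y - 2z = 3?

distance = |a·x₀ + b·y₀ + c·z₀ - d| / √(a² + b² + c²)
  = |(-5)·(-2) + (-4)·9 + (-2)·(-6) - 3| / √((-5)² + (-4)² + (-2)²)
  = |10 - 36 + 12 - 3| / √(25 + 16 + 4)
  = |-17| / √45
  = 17 / 6.708
  ≈ 2.534

2.534


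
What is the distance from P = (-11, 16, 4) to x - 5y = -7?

distance = |a·x₀ + b·y₀ + c·z₀ - d| / √(a² + b² + c²)
  = |1·(-11) + (-5)·16 + 0·4 - (-7)| / √(1² + (-5)² + 0²)
  = |-11 - 80 + 0 + 7| / √(1 + 25 + 0)
  = |-84| / √26
  = 84 / 5.099
  ≈ 16.47

16.47


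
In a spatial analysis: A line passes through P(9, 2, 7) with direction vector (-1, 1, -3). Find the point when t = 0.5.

P(t) = P + t·d
  = (9 + (-1)·0.5, 2 + 1·0.5, 7 + (-3)·0.5)
  = (9 - 0.5, 2 + 0.5, 7 - 1.5)
  = (8.5, 2.5, 5.5)

(8.5, 2.5, 5.5)


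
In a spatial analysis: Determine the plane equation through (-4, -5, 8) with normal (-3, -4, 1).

The plane through P with normal n = (a, b, c) satisfies n·(r - P) = 0,
i.e. ax + by + cz = a·x₀ + b·y₀ + c·z₀.
d = (-3)·(-4) + (-4)·(-5) + 1·8
  = 12 + 20 + 8
  = 40
Equation: -3x - 4y + z = 40

-3x - 4y + z = 40


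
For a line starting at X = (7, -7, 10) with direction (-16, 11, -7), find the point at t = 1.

P(t) = X + t·d
  = (7 + (-16)·1, -7 + 11·1, 10 + (-7)·1)
  = (7 - 16, -7 + 11, 10 - 7)
  = (-9, 4, 3)

(-9, 4, 3)


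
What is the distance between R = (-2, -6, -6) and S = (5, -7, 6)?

d = √[(x₂-x₁)² + (y₂-y₁)² + (z₂-z₁)²]
  = √[7² + (-1)² + 12²]
  = √[49 + 1 + 144]
  = √194
  ≈ 13.93

13.93


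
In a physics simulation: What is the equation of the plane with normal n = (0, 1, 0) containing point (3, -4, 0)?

The plane through P with normal n = (a, b, c) satisfies n·(r - P) = 0,
i.e. ax + by + cz = a·x₀ + b·y₀ + c·z₀.
d = 0·3 + 1·(-4) + 0·0
  = 0 - 4 + 0
  = -4
Equation: y = -4

y = -4


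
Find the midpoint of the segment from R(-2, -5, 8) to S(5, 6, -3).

M = ((x₁+x₂)/2, (y₁+y₂)/2, (z₁+z₂)/2)
  = ((-2 + 5)/2, (-5 + 6)/2, (8 - 3)/2)
  = (3/2, 1/2, 5/2)
  = (1.5, 0.5, 2.5)

(1.5, 0.5, 2.5)


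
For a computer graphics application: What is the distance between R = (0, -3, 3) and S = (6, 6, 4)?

d = √[(x₂-x₁)² + (y₂-y₁)² + (z₂-z₁)²]
  = √[6² + 9² + 1²]
  = √[36 + 81 + 1]
  = √118
  ≈ 10.86

10.86


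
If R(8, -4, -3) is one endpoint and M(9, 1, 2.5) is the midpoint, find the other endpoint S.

S = 2M - R
  = (2·9 - 8, 2·1 - (-4), 2·2.5 - (-3))
  = (18 - 8, 2 + 4, 5 + 3)
  = (10, 6, 8)

(10, 6, 8)


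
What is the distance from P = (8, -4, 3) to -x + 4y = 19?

distance = |a·x₀ + b·y₀ + c·z₀ - d| / √(a² + b² + c²)
  = |(-1)·8 + 4·(-4) + 0·3 - 19| / √((-1)² + 4² + 0²)
  = |-8 - 16 + 0 - 19| / √(1 + 16 + 0)
  = |-43| / √17
  = 43 / 4.123
  ≈ 10.43

10.43


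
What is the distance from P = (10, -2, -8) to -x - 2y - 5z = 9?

distance = |a·x₀ + b·y₀ + c·z₀ - d| / √(a² + b² + c²)
  = |(-1)·10 + (-2)·(-2) + (-5)·(-8) - 9| / √((-1)² + (-2)² + (-5)²)
  = |-10 + 4 + 40 - 9| / √(1 + 4 + 25)
  = |25| / √30
  = 25 / 5.477
  ≈ 4.564

4.564


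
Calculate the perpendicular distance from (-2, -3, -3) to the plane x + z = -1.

distance = |a·x₀ + b·y₀ + c·z₀ - d| / √(a² + b² + c²)
  = |1·(-2) + 0·(-3) + 1·(-3) - (-1)| / √(1² + 0² + 1²)
  = |-2 + 0 - 3 + 1| / √(1 + 0 + 1)
  = |-4| / √2
  = 4 / 1.414
  ≈ 2.828

2.828


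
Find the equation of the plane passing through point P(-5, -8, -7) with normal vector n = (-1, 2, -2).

The plane through P with normal n = (a, b, c) satisfies n·(r - P) = 0,
i.e. ax + by + cz = a·x₀ + b·y₀ + c·z₀.
d = (-1)·(-5) + 2·(-8) + (-2)·(-7)
  = 5 - 16 + 14
  = 3
Equation: -x + 2y - 2z = 3

-x + 2y - 2z = 3


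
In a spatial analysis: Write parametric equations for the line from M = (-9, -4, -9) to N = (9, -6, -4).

Direction vector d = N - M = (9 + 9, -6 + 4, -4 + 9) = (18, -2, 5)
Parametric form r = M + t·d:
x = -9 + 18t, y = -4 - 2t, z = -9 + 5t

x = -9 + 18t, y = -4 - 2t, z = -9 + 5t


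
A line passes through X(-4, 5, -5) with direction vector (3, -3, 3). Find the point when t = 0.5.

P(t) = X + t·d
  = (-4 + 3·0.5, 5 + (-3)·0.5, -5 + 3·0.5)
  = (-4 + 1.5, 5 - 1.5, -5 + 1.5)
  = (-2.5, 3.5, -3.5)

(-2.5, 3.5, -3.5)


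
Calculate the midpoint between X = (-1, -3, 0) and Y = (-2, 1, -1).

M = ((x₁+x₂)/2, (y₁+y₂)/2, (z₁+z₂)/2)
  = ((-1 - 2)/2, (-3 + 1)/2, (0 - 1)/2)
  = (-3/2, -2/2, -1/2)
  = (-1.5, -1, -0.5)

(-1.5, -1, -0.5)


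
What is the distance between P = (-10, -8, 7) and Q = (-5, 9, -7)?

d = √[(x₂-x₁)² + (y₂-y₁)² + (z₂-z₁)²]
  = √[5² + 17² + (-14)²]
  = √[25 + 289 + 196]
  = √510
  ≈ 22.58

22.58


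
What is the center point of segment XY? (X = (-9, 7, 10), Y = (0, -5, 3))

M = ((x₁+x₂)/2, (y₁+y₂)/2, (z₁+z₂)/2)
  = ((-9 + 0)/2, (7 - 5)/2, (10 + 3)/2)
  = (-9/2, 2/2, 13/2)
  = (-4.5, 1, 6.5)

(-4.5, 1, 6.5)


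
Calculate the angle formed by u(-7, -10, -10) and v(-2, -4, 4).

u·v = (-7)·(-2) + (-10)·(-4) + (-10)·4 = 14 + 40 - 40 = 14
|u| = √((-7)² + (-10)² + (-10)²) = √249 ≈ 15.78
|v| = √((-2)² + (-4)² + 4²) = √36 ≈ 6
cos θ = (u·v)/(|u||v|) = 14/(15.78·6) ≈ 0.1479
θ = arccos(0.1479) ≈ 81.5°

81.5°


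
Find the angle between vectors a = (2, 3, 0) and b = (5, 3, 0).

a·b = 2·5 + 3·3 + 0·0 = 10 + 9 + 0 = 19
|a| = √(2² + 3² + 0²) = √13 ≈ 3.606
|b| = √(5² + 3² + 0²) = √34 ≈ 5.831
cos θ = (a·b)/(|a||b|) = 19/(3.606·5.831) ≈ 0.9037
θ = arccos(0.9037) ≈ 25.35°

25.35°


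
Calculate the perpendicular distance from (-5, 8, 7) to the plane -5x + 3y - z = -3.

distance = |a·x₀ + b·y₀ + c·z₀ - d| / √(a² + b² + c²)
  = |(-5)·(-5) + 3·8 + (-1)·7 - (-3)| / √((-5)² + 3² + (-1)²)
  = |25 + 24 - 7 + 3| / √(25 + 9 + 1)
  = |45| / √35
  = 45 / 5.916
  ≈ 7.606

7.606


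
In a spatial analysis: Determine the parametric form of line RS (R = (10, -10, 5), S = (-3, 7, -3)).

Direction vector d = S - R = (-3 - 10, 7 + 10, -3 - 5) = (-13, 17, -8)
Parametric form r = R + t·d:
x = 10 - 13t, y = -10 + 17t, z = 5 - 8t

x = 10 - 13t, y = -10 + 17t, z = 5 - 8t


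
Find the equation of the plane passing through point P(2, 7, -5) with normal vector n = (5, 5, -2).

The plane through P with normal n = (a, b, c) satisfies n·(r - P) = 0,
i.e. ax + by + cz = a·x₀ + b·y₀ + c·z₀.
d = 5·2 + 5·7 + (-2)·(-5)
  = 10 + 35 + 10
  = 55
Equation: 5x + 5y - 2z = 55

5x + 5y - 2z = 55


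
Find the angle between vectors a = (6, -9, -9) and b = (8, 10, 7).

a·b = 6·8 + (-9)·10 + (-9)·7 = 48 - 90 - 63 = -105
|a| = √(6² + (-9)² + (-9)²) = √198 ≈ 14.07
|b| = √(8² + 10² + 7²) = √213 ≈ 14.59
cos θ = (a·b)/(|a||b|) = -105/(14.07·14.59) ≈ -0.5113
θ = arccos(-0.5113) ≈ 120.7°

120.7°


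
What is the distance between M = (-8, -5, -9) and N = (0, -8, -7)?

d = √[(x₂-x₁)² + (y₂-y₁)² + (z₂-z₁)²]
  = √[8² + (-3)² + 2²]
  = √[64 + 9 + 4]
  = √77
  ≈ 8.775

8.775


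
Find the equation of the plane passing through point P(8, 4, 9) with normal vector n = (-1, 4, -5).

The plane through P with normal n = (a, b, c) satisfies n·(r - P) = 0,
i.e. ax + by + cz = a·x₀ + b·y₀ + c·z₀.
d = (-1)·8 + 4·4 + (-5)·9
  = -8 + 16 - 45
  = -37
Equation: -x + 4y - 5z = -37

-x + 4y - 5z = -37


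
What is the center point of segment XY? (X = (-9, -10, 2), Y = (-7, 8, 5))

M = ((x₁+x₂)/2, (y₁+y₂)/2, (z₁+z₂)/2)
  = ((-9 - 7)/2, (-10 + 8)/2, (2 + 5)/2)
  = (-16/2, -2/2, 7/2)
  = (-8, -1, 3.5)

(-8, -1, 3.5)


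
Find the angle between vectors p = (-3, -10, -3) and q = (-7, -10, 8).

p·q = (-3)·(-7) + (-10)·(-10) + (-3)·8 = 21 + 100 - 24 = 97
|p| = √((-3)² + (-10)² + (-3)²) = √118 ≈ 10.86
|q| = √((-7)² + (-10)² + 8²) = √213 ≈ 14.59
cos θ = (p·q)/(|p||q|) = 97/(10.86·14.59) ≈ 0.6118
θ = arccos(0.6118) ≈ 52.28°

52.28°


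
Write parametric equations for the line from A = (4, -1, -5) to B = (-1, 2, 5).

Direction vector d = B - A = (-1 - 4, 2 + 1, 5 + 5) = (-5, 3, 10)
Parametric form r = A + t·d:
x = 4 - 5t, y = -1 + 3t, z = -5 + 10t

x = 4 - 5t, y = -1 + 3t, z = -5 + 10t


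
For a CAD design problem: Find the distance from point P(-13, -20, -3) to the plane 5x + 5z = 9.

distance = |a·x₀ + b·y₀ + c·z₀ - d| / √(a² + b² + c²)
  = |5·(-13) + 0·(-20) + 5·(-3) - 9| / √(5² + 0² + 5²)
  = |-65 + 0 - 15 - 9| / √(25 + 0 + 25)
  = |-89| / √50
  = 89 / 7.071
  ≈ 12.59

12.59


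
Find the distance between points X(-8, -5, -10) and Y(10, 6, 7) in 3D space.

d = √[(x₂-x₁)² + (y₂-y₁)² + (z₂-z₁)²]
  = √[18² + 11² + 17²]
  = √[324 + 121 + 289]
  = √734
  ≈ 27.09

27.09


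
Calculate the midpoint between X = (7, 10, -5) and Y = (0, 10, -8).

M = ((x₁+x₂)/2, (y₁+y₂)/2, (z₁+z₂)/2)
  = ((7 + 0)/2, (10 + 10)/2, (-5 - 8)/2)
  = (7/2, 20/2, -13/2)
  = (3.5, 10, -6.5)

(3.5, 10, -6.5)


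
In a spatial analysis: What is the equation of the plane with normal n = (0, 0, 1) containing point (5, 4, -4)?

The plane through P with normal n = (a, b, c) satisfies n·(r - P) = 0,
i.e. ax + by + cz = a·x₀ + b·y₀ + c·z₀.
d = 0·5 + 0·4 + 1·(-4)
  = 0 + 0 - 4
  = -4
Equation: z = -4

z = -4


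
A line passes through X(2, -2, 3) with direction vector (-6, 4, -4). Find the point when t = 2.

P(t) = X + t·d
  = (2 + (-6)·2, -2 + 4·2, 3 + (-4)·2)
  = (2 - 12, -2 + 8, 3 - 8)
  = (-10, 6, -5)

(-10, 6, -5)


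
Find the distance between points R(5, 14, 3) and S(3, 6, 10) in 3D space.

d = √[(x₂-x₁)² + (y₂-y₁)² + (z₂-z₁)²]
  = √[(-2)² + (-8)² + 7²]
  = √[4 + 64 + 49]
  = √117
  ≈ 10.82

10.82


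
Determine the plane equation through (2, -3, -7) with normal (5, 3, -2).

The plane through P with normal n = (a, b, c) satisfies n·(r - P) = 0,
i.e. ax + by + cz = a·x₀ + b·y₀ + c·z₀.
d = 5·2 + 3·(-3) + (-2)·(-7)
  = 10 - 9 + 14
  = 15
Equation: 5x + 3y - 2z = 15

5x + 3y - 2z = 15


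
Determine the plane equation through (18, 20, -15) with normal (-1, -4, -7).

The plane through P with normal n = (a, b, c) satisfies n·(r - P) = 0,
i.e. ax + by + cz = a·x₀ + b·y₀ + c·z₀.
d = (-1)·18 + (-4)·20 + (-7)·(-15)
  = -18 - 80 + 105
  = 7
Equation: -x - 4y - 7z = 7

-x - 4y - 7z = 7


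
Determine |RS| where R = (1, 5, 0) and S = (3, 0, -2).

d = √[(x₂-x₁)² + (y₂-y₁)² + (z₂-z₁)²]
  = √[2² + (-5)² + (-2)²]
  = √[4 + 25 + 4]
  = √33
  ≈ 5.745

5.745


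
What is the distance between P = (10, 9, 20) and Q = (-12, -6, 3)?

d = √[(x₂-x₁)² + (y₂-y₁)² + (z₂-z₁)²]
  = √[(-22)² + (-15)² + (-17)²]
  = √[484 + 225 + 289]
  = √998
  ≈ 31.59

31.59


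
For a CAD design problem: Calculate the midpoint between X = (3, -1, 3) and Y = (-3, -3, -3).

M = ((x₁+x₂)/2, (y₁+y₂)/2, (z₁+z₂)/2)
  = ((3 - 3)/2, (-1 - 3)/2, (3 - 3)/2)
  = (0/2, -4/2, 0/2)
  = (0, -2, 0)

(0, -2, 0)


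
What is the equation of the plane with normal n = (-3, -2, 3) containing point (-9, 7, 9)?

The plane through P with normal n = (a, b, c) satisfies n·(r - P) = 0,
i.e. ax + by + cz = a·x₀ + b·y₀ + c·z₀.
d = (-3)·(-9) + (-2)·7 + 3·9
  = 27 - 14 + 27
  = 40
Equation: -3x - 2y + 3z = 40

-3x - 2y + 3z = 40


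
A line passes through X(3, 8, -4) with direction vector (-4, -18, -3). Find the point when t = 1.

P(t) = X + t·d
  = (3 + (-4)·1, 8 + (-18)·1, -4 + (-3)·1)
  = (3 - 4, 8 - 18, -4 - 3)
  = (-1, -10, -7)

(-1, -10, -7)


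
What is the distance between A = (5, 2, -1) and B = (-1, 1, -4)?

d = √[(x₂-x₁)² + (y₂-y₁)² + (z₂-z₁)²]
  = √[(-6)² + (-1)² + (-3)²]
  = √[36 + 1 + 9]
  = √46
  ≈ 6.782

6.782


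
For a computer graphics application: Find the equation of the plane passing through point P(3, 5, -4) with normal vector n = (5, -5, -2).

The plane through P with normal n = (a, b, c) satisfies n·(r - P) = 0,
i.e. ax + by + cz = a·x₀ + b·y₀ + c·z₀.
d = 5·3 + (-5)·5 + (-2)·(-4)
  = 15 - 25 + 8
  = -2
Equation: 5x - 5y - 2z = -2

5x - 5y - 2z = -2


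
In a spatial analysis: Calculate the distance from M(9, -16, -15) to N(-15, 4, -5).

d = √[(x₂-x₁)² + (y₂-y₁)² + (z₂-z₁)²]
  = √[(-24)² + 20² + 10²]
  = √[576 + 400 + 100]
  = √1076
  ≈ 32.8

32.8


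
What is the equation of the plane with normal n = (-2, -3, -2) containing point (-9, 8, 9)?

The plane through P with normal n = (a, b, c) satisfies n·(r - P) = 0,
i.e. ax + by + cz = a·x₀ + b·y₀ + c·z₀.
d = (-2)·(-9) + (-3)·8 + (-2)·9
  = 18 - 24 - 18
  = -24
Equation: -2x - 3y - 2z = -24

-2x - 3y - 2z = -24


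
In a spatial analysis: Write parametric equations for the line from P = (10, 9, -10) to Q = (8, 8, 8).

Direction vector d = Q - P = (8 - 10, 8 - 9, 8 + 10) = (-2, -1, 18)
Parametric form r = P + t·d:
x = 10 - 2t, y = 9 - t, z = -10 + 18t

x = 10 - 2t, y = 9 - t, z = -10 + 18t


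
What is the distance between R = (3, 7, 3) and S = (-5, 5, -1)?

d = √[(x₂-x₁)² + (y₂-y₁)² + (z₂-z₁)²]
  = √[(-8)² + (-2)² + (-4)²]
  = √[64 + 4 + 16]
  = √84
  ≈ 9.165

9.165


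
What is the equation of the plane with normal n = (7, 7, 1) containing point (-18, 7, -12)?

The plane through P with normal n = (a, b, c) satisfies n·(r - P) = 0,
i.e. ax + by + cz = a·x₀ + b·y₀ + c·z₀.
d = 7·(-18) + 7·7 + 1·(-12)
  = -126 + 49 - 12
  = -89
Equation: 7x + 7y + z = -89

7x + 7y + z = -89


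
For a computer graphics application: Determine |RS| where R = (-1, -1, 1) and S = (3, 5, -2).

d = √[(x₂-x₁)² + (y₂-y₁)² + (z₂-z₁)²]
  = √[4² + 6² + (-3)²]
  = √[16 + 36 + 9]
  = √61
  ≈ 7.81

7.81


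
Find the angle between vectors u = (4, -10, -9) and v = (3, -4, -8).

u·v = 4·3 + (-10)·(-4) + (-9)·(-8) = 12 + 40 + 72 = 124
|u| = √(4² + (-10)² + (-9)²) = √197 ≈ 14.04
|v| = √(3² + (-4)² + (-8)²) = √89 ≈ 9.434
cos θ = (u·v)/(|u||v|) = 124/(14.04·9.434) ≈ 0.9365
θ = arccos(0.9365) ≈ 20.53°

20.53°


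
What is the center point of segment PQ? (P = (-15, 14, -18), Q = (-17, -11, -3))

M = ((x₁+x₂)/2, (y₁+y₂)/2, (z₁+z₂)/2)
  = ((-15 - 17)/2, (14 - 11)/2, (-18 - 3)/2)
  = (-32/2, 3/2, -21/2)
  = (-16, 1.5, -10.5)

(-16, 1.5, -10.5)


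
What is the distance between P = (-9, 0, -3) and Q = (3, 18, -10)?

d = √[(x₂-x₁)² + (y₂-y₁)² + (z₂-z₁)²]
  = √[12² + 18² + (-7)²]
  = √[144 + 324 + 49]
  = √517
  ≈ 22.74

22.74


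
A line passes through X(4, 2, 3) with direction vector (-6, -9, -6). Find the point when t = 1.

P(t) = X + t·d
  = (4 + (-6)·1, 2 + (-9)·1, 3 + (-6)·1)
  = (4 - 6, 2 - 9, 3 - 6)
  = (-2, -7, -3)

(-2, -7, -3)


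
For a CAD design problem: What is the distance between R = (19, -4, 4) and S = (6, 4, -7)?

d = √[(x₂-x₁)² + (y₂-y₁)² + (z₂-z₁)²]
  = √[(-13)² + 8² + (-11)²]
  = √[169 + 64 + 121]
  = √354
  ≈ 18.81

18.81


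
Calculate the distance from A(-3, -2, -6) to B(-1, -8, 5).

d = √[(x₂-x₁)² + (y₂-y₁)² + (z₂-z₁)²]
  = √[2² + (-6)² + 11²]
  = √[4 + 36 + 121]
  = √161
  ≈ 12.69

12.69


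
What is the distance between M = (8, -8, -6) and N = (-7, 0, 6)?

d = √[(x₂-x₁)² + (y₂-y₁)² + (z₂-z₁)²]
  = √[(-15)² + 8² + 12²]
  = √[225 + 64 + 144]
  = √433
  ≈ 20.81

20.81


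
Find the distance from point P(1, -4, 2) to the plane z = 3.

distance = |a·x₀ + b·y₀ + c·z₀ - d| / √(a² + b² + c²)
  = |0·1 + 0·(-4) + 1·2 - 3| / √(0² + 0² + 1²)
  = |0 + 0 + 2 - 3| / √(0 + 0 + 1)
  = |-1| / √1
  = 1 / 1
  ≈ 1

1


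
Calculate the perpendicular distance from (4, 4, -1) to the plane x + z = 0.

distance = |a·x₀ + b·y₀ + c·z₀ - d| / √(a² + b² + c²)
  = |1·4 + 0·4 + 1·(-1) - 0| / √(1² + 0² + 1²)
  = |4 + 0 - 1 + 0| / √(1 + 0 + 1)
  = |3| / √2
  = 3 / 1.414
  ≈ 2.121

2.121


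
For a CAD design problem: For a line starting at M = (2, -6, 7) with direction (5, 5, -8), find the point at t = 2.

P(t) = M + t·d
  = (2 + 5·2, -6 + 5·2, 7 + (-8)·2)
  = (2 + 10, -6 + 10, 7 - 16)
  = (12, 4, -9)

(12, 4, -9)


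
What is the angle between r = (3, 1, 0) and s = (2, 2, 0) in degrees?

r·s = 3·2 + 1·2 + 0·0 = 6 + 2 + 0 = 8
|r| = √(3² + 1² + 0²) = √10 ≈ 3.162
|s| = √(2² + 2² + 0²) = √8 ≈ 2.828
cos θ = (r·s)/(|r||s|) = 8/(3.162·2.828) ≈ 0.8944
θ = arccos(0.8944) ≈ 26.57°

26.57°
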